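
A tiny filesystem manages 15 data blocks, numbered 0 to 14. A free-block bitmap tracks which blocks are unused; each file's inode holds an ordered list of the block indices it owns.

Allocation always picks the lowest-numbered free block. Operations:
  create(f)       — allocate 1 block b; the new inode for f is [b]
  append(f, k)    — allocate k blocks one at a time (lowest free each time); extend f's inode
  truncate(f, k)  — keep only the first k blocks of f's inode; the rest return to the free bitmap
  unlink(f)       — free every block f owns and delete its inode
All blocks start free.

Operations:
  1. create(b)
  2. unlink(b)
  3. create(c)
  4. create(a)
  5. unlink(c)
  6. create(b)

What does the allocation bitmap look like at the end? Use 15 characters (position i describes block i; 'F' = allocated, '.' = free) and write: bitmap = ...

bitmap = FF.............

after create(b) → b:[0]  free=[F..............]
after unlink(b) →   free=[...............]
after create(c) → c:[0]  free=[F..............]
after create(a) → a:[1], c:[0]  free=[FF.............]
after unlink(c) → a:[1]  free=[.F.............]
after create(b) → a:[1], b:[0]  free=[FF.............]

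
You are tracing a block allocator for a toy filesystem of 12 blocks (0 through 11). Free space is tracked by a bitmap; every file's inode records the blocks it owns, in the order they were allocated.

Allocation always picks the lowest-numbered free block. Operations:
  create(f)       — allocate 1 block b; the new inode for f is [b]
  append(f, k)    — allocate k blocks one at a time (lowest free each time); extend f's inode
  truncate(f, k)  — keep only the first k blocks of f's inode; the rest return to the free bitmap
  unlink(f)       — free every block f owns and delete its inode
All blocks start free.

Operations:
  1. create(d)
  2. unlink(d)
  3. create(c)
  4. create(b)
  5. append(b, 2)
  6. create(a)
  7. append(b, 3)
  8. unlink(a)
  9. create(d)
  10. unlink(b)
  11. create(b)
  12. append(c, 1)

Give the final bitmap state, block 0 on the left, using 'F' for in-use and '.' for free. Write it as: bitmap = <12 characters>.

create(d): bitmap=F........... | d=[0]
unlink(d): bitmap=............ | 
create(c): bitmap=F........... | c=[0]
create(b): bitmap=FF.......... | b=[1] c=[0]
append(b, 2): bitmap=FFFF........ | b=[1, 2, 3] c=[0]
create(a): bitmap=FFFFF....... | a=[4] b=[1, 2, 3] c=[0]
append(b, 3): bitmap=FFFFFFFF.... | a=[4] b=[1, 2, 3, 5, 6, 7] c=[0]
unlink(a): bitmap=FFFF.FFF.... | b=[1, 2, 3, 5, 6, 7] c=[0]
create(d): bitmap=FFFFFFFF.... | b=[1, 2, 3, 5, 6, 7] c=[0] d=[4]
unlink(b): bitmap=F...F....... | c=[0] d=[4]
create(b): bitmap=FF..F....... | b=[1] c=[0] d=[4]
append(c, 1): bitmap=FFF.F....... | b=[1] c=[0, 2] d=[4]

bitmap = FFF.F.......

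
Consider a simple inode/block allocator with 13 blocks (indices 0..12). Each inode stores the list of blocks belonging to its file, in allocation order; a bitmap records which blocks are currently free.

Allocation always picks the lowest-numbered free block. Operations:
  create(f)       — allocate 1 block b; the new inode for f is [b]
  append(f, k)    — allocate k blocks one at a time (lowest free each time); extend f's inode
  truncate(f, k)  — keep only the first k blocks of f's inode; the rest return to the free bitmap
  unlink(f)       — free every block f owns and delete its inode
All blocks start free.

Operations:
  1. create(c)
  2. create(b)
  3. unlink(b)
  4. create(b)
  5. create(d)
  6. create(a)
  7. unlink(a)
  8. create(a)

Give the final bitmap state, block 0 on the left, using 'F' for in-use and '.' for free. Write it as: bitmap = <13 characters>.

create(c): bitmap=F............ | c=[0]
create(b): bitmap=FF........... | b=[1] c=[0]
unlink(b): bitmap=F............ | c=[0]
create(b): bitmap=FF........... | b=[1] c=[0]
create(d): bitmap=FFF.......... | b=[1] c=[0] d=[2]
create(a): bitmap=FFFF......... | a=[3] b=[1] c=[0] d=[2]
unlink(a): bitmap=FFF.......... | b=[1] c=[0] d=[2]
create(a): bitmap=FFFF......... | a=[3] b=[1] c=[0] d=[2]

bitmap = FFFF.........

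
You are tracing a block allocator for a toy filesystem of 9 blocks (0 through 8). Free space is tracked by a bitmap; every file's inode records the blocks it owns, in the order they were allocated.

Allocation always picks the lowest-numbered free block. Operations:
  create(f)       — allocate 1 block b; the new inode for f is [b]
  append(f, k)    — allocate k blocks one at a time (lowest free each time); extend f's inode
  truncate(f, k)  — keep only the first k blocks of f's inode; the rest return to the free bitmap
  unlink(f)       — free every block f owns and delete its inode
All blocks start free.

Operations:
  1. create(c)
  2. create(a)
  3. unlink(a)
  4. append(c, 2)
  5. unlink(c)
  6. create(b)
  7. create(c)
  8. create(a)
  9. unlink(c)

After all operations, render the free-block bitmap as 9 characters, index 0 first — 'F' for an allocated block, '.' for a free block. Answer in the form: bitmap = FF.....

bitmap = F.F......

[1] create(c) — c=0 (map F........)
[2] create(a) — a=1 c=0 (map FF.......)
[3] unlink(a) — c=0 (map F........)
[4] append(c, 2) — c=0,1,2 (map FFF......)
[5] unlink(c) —  (map .........)
[6] create(b) — b=0 (map F........)
[7] create(c) — b=0 c=1 (map FF.......)
[8] create(a) — a=2 b=0 c=1 (map FFF......)
[9] unlink(c) — a=2 b=0 (map F.F......)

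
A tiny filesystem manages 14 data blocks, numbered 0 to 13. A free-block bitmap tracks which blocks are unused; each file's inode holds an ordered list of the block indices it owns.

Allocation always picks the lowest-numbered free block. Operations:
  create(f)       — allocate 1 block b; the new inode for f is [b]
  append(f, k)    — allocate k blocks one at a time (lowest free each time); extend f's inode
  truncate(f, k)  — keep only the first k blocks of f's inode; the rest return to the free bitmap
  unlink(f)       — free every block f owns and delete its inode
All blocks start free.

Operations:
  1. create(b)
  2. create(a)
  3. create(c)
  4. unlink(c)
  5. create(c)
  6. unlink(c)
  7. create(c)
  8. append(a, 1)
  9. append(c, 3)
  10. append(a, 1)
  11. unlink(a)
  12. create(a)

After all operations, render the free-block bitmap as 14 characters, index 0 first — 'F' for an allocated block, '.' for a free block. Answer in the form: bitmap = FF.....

after create(b) → b:[0]  free=[F.............]
after create(a) → a:[1], b:[0]  free=[FF............]
after create(c) → a:[1], b:[0], c:[2]  free=[FFF...........]
after unlink(c) → a:[1], b:[0]  free=[FF............]
after create(c) → a:[1], b:[0], c:[2]  free=[FFF...........]
after unlink(c) → a:[1], b:[0]  free=[FF............]
after create(c) → a:[1], b:[0], c:[2]  free=[FFF...........]
after append(a, 1) → a:[1, 3], b:[0], c:[2]  free=[FFFF..........]
after append(c, 3) → a:[1, 3], b:[0], c:[2, 4, 5, 6]  free=[FFFFFFF.......]
after append(a, 1) → a:[1, 3, 7], b:[0], c:[2, 4, 5, 6]  free=[FFFFFFFF......]
after unlink(a) → b:[0], c:[2, 4, 5, 6]  free=[F.F.FFF.......]
after create(a) → a:[1], b:[0], c:[2, 4, 5, 6]  free=[FFF.FFF.......]

bitmap = FFF.FFF.......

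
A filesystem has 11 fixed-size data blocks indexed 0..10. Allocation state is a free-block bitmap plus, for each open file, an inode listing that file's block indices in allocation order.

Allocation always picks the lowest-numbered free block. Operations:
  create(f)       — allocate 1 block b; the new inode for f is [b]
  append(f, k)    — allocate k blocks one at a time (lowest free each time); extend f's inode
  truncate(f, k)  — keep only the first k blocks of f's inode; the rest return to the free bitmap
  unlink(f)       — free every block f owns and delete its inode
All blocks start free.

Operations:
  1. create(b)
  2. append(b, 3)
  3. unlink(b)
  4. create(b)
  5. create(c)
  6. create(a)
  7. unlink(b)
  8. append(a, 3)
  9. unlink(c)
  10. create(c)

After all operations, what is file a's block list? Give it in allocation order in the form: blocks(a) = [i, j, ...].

[1] create(b) — b=0 (map F..........)
[2] append(b, 3) — b=0,1,2,3 (map FFFF.......)
[3] unlink(b) —  (map ...........)
[4] create(b) — b=0 (map F..........)
[5] create(c) — b=0 c=1 (map FF.........)
[6] create(a) — a=2 b=0 c=1 (map FFF........)
[7] unlink(b) — a=2 c=1 (map .FF........)
[8] append(a, 3) — a=2,0,3,4 c=1 (map FFFFF......)
[9] unlink(c) — a=2,0,3,4 (map F.FFF......)
[10] create(c) — a=2,0,3,4 c=1 (map FFFFF......)

blocks(a) = [2, 0, 3, 4]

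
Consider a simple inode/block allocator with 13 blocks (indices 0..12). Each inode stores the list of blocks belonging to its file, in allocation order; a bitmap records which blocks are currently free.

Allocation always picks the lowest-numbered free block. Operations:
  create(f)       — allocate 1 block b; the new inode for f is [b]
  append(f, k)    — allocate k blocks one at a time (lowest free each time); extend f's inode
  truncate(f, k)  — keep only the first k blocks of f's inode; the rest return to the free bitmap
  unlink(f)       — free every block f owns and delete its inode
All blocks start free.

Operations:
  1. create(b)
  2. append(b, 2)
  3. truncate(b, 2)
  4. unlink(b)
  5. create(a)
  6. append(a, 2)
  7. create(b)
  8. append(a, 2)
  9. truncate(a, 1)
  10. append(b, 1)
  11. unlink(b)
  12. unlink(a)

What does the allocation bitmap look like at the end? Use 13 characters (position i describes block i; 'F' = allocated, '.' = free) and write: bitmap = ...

[1] create(b) — b=0 (map F............)
[2] append(b, 2) — b=0,1,2 (map FFF..........)
[3] truncate(b, 2) — b=0,1 (map FF...........)
[4] unlink(b) —  (map .............)
[5] create(a) — a=0 (map F............)
[6] append(a, 2) — a=0,1,2 (map FFF..........)
[7] create(b) — a=0,1,2 b=3 (map FFFF.........)
[8] append(a, 2) — a=0,1,2,4,5 b=3 (map FFFFFF.......)
[9] truncate(a, 1) — a=0 b=3 (map F..F.........)
[10] append(b, 1) — a=0 b=3,1 (map FF.F.........)
[11] unlink(b) — a=0 (map F............)
[12] unlink(a) —  (map .............)

bitmap = .............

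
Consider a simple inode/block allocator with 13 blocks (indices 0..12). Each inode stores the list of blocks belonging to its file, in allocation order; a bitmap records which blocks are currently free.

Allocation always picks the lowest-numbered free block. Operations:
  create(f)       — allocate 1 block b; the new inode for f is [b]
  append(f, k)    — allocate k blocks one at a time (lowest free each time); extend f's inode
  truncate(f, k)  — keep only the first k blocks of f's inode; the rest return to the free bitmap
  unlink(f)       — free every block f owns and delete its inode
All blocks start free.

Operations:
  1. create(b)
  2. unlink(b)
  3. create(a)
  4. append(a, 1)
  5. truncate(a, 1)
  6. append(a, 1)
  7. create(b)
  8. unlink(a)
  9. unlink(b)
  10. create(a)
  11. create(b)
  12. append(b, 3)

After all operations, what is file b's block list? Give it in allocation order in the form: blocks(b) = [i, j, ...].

  1. create(b)  ⇒  F............  {b→[0]}
  2. unlink(b)  ⇒  .............  {}
  3. create(a)  ⇒  F............  {a→[0]}
  4. append(a, 1)  ⇒  FF...........  {a→[0, 1]}
  5. truncate(a, 1)  ⇒  F............  {a→[0]}
  6. append(a, 1)  ⇒  FF...........  {a→[0, 1]}
  7. create(b)  ⇒  FFF..........  {a→[0, 1]; b→[2]}
  8. unlink(a)  ⇒  ..F..........  {b→[2]}
  9. unlink(b)  ⇒  .............  {}
  10. create(a)  ⇒  F............  {a→[0]}
  11. create(b)  ⇒  FF...........  {a→[0]; b→[1]}
  12. append(b, 3)  ⇒  FFFFF........  {a→[0]; b→[1, 2, 3, 4]}

blocks(b) = [1, 2, 3, 4]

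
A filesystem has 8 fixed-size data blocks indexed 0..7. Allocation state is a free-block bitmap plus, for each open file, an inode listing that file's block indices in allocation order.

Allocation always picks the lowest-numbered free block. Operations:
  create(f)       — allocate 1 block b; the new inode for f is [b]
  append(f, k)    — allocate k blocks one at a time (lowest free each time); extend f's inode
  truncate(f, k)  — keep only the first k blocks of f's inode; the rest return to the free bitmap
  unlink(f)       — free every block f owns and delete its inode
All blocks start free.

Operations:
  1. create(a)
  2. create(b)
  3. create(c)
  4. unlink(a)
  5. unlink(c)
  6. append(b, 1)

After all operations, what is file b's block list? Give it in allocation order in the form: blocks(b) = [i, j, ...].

create(a): bitmap=F....... | a=[0]
create(b): bitmap=FF...... | a=[0] b=[1]
create(c): bitmap=FFF..... | a=[0] b=[1] c=[2]
unlink(a): bitmap=.FF..... | b=[1] c=[2]
unlink(c): bitmap=.F...... | b=[1]
append(b, 1): bitmap=FF...... | b=[1, 0]

blocks(b) = [1, 0]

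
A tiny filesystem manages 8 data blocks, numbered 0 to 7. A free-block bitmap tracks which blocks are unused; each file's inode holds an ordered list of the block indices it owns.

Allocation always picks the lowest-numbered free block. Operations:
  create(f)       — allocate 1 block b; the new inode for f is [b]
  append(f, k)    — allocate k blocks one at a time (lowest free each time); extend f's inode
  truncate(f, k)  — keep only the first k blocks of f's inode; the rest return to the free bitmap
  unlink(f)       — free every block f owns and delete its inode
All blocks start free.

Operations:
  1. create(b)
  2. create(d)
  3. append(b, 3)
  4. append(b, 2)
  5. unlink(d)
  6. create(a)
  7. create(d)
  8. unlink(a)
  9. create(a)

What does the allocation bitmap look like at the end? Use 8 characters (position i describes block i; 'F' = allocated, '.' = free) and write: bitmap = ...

[1] create(b) — b=0 (map F.......)
[2] create(d) — b=0 d=1 (map FF......)
[3] append(b, 3) — b=0,2,3,4 d=1 (map FFFFF...)
[4] append(b, 2) — b=0,2,3,4,5,6 d=1 (map FFFFFFF.)
[5] unlink(d) — b=0,2,3,4,5,6 (map F.FFFFF.)
[6] create(a) — a=1 b=0,2,3,4,5,6 (map FFFFFFF.)
[7] create(d) — a=1 b=0,2,3,4,5,6 d=7 (map FFFFFFFF)
[8] unlink(a) — b=0,2,3,4,5,6 d=7 (map F.FFFFFF)
[9] create(a) — a=1 b=0,2,3,4,5,6 d=7 (map FFFFFFFF)

bitmap = FFFFFFFF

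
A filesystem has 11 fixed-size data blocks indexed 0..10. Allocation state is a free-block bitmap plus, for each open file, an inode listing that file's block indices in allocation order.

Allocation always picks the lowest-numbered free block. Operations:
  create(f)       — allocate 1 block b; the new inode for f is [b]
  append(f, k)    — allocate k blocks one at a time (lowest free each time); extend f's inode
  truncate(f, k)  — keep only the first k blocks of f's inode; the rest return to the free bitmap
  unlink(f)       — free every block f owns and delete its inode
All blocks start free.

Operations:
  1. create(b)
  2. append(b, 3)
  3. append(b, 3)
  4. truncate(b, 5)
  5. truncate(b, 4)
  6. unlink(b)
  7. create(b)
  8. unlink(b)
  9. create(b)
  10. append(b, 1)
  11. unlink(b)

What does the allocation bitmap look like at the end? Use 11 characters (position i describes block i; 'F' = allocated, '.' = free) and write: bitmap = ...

[1] create(b) — b=0 (map F..........)
[2] append(b, 3) — b=0,1,2,3 (map FFFF.......)
[3] append(b, 3) — b=0,1,2,3,4,5,6 (map FFFFFFF....)
[4] truncate(b, 5) — b=0,1,2,3,4 (map FFFFF......)
[5] truncate(b, 4) — b=0,1,2,3 (map FFFF.......)
[6] unlink(b) —  (map ...........)
[7] create(b) — b=0 (map F..........)
[8] unlink(b) —  (map ...........)
[9] create(b) — b=0 (map F..........)
[10] append(b, 1) — b=0,1 (map FF.........)
[11] unlink(b) —  (map ...........)

bitmap = ...........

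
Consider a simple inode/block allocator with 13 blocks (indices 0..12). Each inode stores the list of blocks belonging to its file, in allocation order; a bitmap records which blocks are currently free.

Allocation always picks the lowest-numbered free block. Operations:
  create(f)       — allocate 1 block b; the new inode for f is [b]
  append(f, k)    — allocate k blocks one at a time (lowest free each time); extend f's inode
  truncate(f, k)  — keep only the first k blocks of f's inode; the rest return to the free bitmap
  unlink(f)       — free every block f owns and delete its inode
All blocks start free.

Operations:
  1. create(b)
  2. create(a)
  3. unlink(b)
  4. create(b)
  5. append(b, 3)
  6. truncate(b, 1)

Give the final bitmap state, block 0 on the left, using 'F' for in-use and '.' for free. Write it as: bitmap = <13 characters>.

bitmap = FF...........

after create(b) → b:[0]  free=[F............]
after create(a) → a:[1], b:[0]  free=[FF...........]
after unlink(b) → a:[1]  free=[.F...........]
after create(b) → a:[1], b:[0]  free=[FF...........]
after append(b, 3) → a:[1], b:[0, 2, 3, 4]  free=[FFFFF........]
after truncate(b, 1) → a:[1], b:[0]  free=[FF...........]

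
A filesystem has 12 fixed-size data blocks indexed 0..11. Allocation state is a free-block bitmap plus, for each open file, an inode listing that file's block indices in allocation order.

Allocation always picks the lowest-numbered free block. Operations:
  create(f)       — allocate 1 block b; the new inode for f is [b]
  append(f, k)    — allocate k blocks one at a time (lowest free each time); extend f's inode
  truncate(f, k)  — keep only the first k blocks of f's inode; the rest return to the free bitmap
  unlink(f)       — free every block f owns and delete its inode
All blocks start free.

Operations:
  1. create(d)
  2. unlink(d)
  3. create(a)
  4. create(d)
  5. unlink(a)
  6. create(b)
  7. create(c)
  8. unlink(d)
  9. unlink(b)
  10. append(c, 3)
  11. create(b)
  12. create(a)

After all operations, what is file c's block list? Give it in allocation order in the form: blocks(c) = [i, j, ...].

blocks(c) = [2, 0, 1, 3]

create(d): bitmap=F........... | d=[0]
unlink(d): bitmap=............ | 
create(a): bitmap=F........... | a=[0]
create(d): bitmap=FF.......... | a=[0] d=[1]
unlink(a): bitmap=.F.......... | d=[1]
create(b): bitmap=FF.......... | b=[0] d=[1]
create(c): bitmap=FFF......... | b=[0] c=[2] d=[1]
unlink(d): bitmap=F.F......... | b=[0] c=[2]
unlink(b): bitmap=..F......... | c=[2]
append(c, 3): bitmap=FFFF........ | c=[2, 0, 1, 3]
create(b): bitmap=FFFFF....... | b=[4] c=[2, 0, 1, 3]
create(a): bitmap=FFFFFF...... | a=[5] b=[4] c=[2, 0, 1, 3]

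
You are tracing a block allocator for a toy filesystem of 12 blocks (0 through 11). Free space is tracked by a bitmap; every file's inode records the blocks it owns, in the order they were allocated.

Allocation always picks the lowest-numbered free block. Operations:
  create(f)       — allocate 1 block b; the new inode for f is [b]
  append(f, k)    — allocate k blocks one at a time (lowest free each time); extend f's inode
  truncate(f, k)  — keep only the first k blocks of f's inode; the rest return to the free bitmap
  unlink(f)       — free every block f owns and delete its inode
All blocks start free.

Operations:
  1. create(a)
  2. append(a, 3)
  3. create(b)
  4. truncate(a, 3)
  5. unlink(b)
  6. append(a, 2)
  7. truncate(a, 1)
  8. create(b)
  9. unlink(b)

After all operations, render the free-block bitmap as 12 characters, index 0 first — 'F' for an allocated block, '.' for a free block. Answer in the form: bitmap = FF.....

bitmap = F...........

  1. create(a)  ⇒  F...........  {a→[0]}
  2. append(a, 3)  ⇒  FFFF........  {a→[0, 1, 2, 3]}
  3. create(b)  ⇒  FFFFF.......  {a→[0, 1, 2, 3]; b→[4]}
  4. truncate(a, 3)  ⇒  FFF.F.......  {a→[0, 1, 2]; b→[4]}
  5. unlink(b)  ⇒  FFF.........  {a→[0, 1, 2]}
  6. append(a, 2)  ⇒  FFFFF.......  {a→[0, 1, 2, 3, 4]}
  7. truncate(a, 1)  ⇒  F...........  {a→[0]}
  8. create(b)  ⇒  FF..........  {a→[0]; b→[1]}
  9. unlink(b)  ⇒  F...........  {a→[0]}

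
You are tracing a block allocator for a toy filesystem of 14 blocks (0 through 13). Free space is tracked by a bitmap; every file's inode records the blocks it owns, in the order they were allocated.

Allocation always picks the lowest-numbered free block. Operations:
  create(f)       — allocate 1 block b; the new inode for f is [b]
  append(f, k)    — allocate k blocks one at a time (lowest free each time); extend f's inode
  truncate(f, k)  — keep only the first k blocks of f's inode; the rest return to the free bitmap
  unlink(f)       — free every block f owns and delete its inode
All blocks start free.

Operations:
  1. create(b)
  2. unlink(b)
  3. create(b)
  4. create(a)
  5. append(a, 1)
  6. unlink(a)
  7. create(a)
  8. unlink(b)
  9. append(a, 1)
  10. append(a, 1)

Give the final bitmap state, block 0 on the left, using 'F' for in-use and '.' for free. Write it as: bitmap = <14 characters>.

after create(b) → b:[0]  free=[F.............]
after unlink(b) →   free=[..............]
after create(b) → b:[0]  free=[F.............]
after create(a) → a:[1], b:[0]  free=[FF............]
after append(a, 1) → a:[1, 2], b:[0]  free=[FFF...........]
after unlink(a) → b:[0]  free=[F.............]
after create(a) → a:[1], b:[0]  free=[FF............]
after unlink(b) → a:[1]  free=[.F............]
after append(a, 1) → a:[1, 0]  free=[FF............]
after append(a, 1) → a:[1, 0, 2]  free=[FFF...........]

bitmap = FFF...........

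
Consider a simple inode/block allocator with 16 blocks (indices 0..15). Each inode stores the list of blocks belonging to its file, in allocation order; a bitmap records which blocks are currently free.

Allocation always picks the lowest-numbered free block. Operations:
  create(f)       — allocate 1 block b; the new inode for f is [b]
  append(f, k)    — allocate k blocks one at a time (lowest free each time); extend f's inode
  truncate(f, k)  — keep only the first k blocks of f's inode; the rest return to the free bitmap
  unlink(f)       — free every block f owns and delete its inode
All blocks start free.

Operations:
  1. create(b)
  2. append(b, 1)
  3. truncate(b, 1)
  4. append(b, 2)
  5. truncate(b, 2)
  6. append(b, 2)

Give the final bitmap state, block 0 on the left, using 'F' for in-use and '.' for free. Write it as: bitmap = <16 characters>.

bitmap = FFFF............

after create(b) → b:[0]  free=[F...............]
after append(b, 1) → b:[0, 1]  free=[FF..............]
after truncate(b, 1) → b:[0]  free=[F...............]
after append(b, 2) → b:[0, 1, 2]  free=[FFF.............]
after truncate(b, 2) → b:[0, 1]  free=[FF..............]
after append(b, 2) → b:[0, 1, 2, 3]  free=[FFFF............]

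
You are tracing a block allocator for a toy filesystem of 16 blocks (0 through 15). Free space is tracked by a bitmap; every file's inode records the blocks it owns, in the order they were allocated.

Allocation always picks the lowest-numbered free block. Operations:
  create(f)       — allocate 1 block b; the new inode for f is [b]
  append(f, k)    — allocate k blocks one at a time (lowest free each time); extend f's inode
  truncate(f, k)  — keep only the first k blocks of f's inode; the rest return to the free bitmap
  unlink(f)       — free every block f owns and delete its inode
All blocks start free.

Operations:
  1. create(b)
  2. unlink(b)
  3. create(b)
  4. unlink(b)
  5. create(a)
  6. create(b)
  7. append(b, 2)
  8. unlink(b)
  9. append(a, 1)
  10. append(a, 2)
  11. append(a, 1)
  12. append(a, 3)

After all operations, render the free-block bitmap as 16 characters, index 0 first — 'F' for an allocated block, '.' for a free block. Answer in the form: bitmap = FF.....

[1] create(b) — b=0 (map F...............)
[2] unlink(b) —  (map ................)
[3] create(b) — b=0 (map F...............)
[4] unlink(b) —  (map ................)
[5] create(a) — a=0 (map F...............)
[6] create(b) — a=0 b=1 (map FF..............)
[7] append(b, 2) — a=0 b=1,2,3 (map FFFF............)
[8] unlink(b) — a=0 (map F...............)
[9] append(a, 1) — a=0,1 (map FF..............)
[10] append(a, 2) — a=0,1,2,3 (map FFFF............)
[11] append(a, 1) — a=0,1,2,3,4 (map FFFFF...........)
[12] append(a, 3) — a=0,1,2,3,4,5,6,7 (map FFFFFFFF........)

bitmap = FFFFFFFF........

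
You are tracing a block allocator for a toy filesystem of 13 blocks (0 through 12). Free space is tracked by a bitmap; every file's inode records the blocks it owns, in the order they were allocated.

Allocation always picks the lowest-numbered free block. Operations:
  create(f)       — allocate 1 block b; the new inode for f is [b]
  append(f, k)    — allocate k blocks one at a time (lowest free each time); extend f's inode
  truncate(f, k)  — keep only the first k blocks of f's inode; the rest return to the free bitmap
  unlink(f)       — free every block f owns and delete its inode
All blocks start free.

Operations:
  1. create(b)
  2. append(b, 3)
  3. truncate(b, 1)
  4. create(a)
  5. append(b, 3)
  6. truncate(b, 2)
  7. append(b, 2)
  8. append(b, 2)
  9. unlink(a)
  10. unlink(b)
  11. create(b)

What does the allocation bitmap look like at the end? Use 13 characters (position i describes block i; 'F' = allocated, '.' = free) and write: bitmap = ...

bitmap = F............

[1] create(b) — b=0 (map F............)
[2] append(b, 3) — b=0,1,2,3 (map FFFF.........)
[3] truncate(b, 1) — b=0 (map F............)
[4] create(a) — a=1 b=0 (map FF...........)
[5] append(b, 3) — a=1 b=0,2,3,4 (map FFFFF........)
[6] truncate(b, 2) — a=1 b=0,2 (map FFF..........)
[7] append(b, 2) — a=1 b=0,2,3,4 (map FFFFF........)
[8] append(b, 2) — a=1 b=0,2,3,4,5,6 (map FFFFFFF......)
[9] unlink(a) — b=0,2,3,4,5,6 (map F.FFFFF......)
[10] unlink(b) —  (map .............)
[11] create(b) — b=0 (map F............)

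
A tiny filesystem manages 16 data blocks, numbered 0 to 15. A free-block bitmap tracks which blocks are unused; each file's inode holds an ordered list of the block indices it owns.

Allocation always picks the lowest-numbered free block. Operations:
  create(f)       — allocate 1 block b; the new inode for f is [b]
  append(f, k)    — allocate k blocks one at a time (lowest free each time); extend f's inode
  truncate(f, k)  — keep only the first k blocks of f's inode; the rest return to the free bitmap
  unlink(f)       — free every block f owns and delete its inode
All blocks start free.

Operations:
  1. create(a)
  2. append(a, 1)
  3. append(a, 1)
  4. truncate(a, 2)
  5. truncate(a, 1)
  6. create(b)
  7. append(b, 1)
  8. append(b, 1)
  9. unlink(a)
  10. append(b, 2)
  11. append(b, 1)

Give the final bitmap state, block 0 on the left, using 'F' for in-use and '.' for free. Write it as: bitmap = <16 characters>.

[1] create(a) — a=0 (map F...............)
[2] append(a, 1) — a=0,1 (map FF..............)
[3] append(a, 1) — a=0,1,2 (map FFF.............)
[4] truncate(a, 2) — a=0,1 (map FF..............)
[5] truncate(a, 1) — a=0 (map F...............)
[6] create(b) — a=0 b=1 (map FF..............)
[7] append(b, 1) — a=0 b=1,2 (map FFF.............)
[8] append(b, 1) — a=0 b=1,2,3 (map FFFF............)
[9] unlink(a) — b=1,2,3 (map .FFF............)
[10] append(b, 2) — b=1,2,3,0,4 (map FFFFF...........)
[11] append(b, 1) — b=1,2,3,0,4,5 (map FFFFFF..........)

bitmap = FFFFFF..........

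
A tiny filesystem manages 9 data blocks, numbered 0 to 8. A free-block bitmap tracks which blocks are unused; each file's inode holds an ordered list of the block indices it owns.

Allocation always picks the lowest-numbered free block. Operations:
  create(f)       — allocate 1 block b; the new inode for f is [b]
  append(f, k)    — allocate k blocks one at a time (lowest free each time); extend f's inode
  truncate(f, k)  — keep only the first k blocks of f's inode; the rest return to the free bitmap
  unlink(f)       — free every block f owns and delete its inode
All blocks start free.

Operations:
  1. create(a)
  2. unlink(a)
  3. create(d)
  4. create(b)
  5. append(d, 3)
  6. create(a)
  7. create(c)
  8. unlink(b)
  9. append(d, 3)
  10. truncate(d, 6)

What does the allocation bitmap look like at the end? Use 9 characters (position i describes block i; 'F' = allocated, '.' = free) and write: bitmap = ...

bitmap = FFFFFFFF.

create(a): bitmap=F........ | a=[0]
unlink(a): bitmap=......... | 
create(d): bitmap=F........ | d=[0]
create(b): bitmap=FF....... | b=[1] d=[0]
append(d, 3): bitmap=FFFFF.... | b=[1] d=[0, 2, 3, 4]
create(a): bitmap=FFFFFF... | a=[5] b=[1] d=[0, 2, 3, 4]
create(c): bitmap=FFFFFFF.. | a=[5] b=[1] c=[6] d=[0, 2, 3, 4]
unlink(b): bitmap=F.FFFFF.. | a=[5] c=[6] d=[0, 2, 3, 4]
append(d, 3): bitmap=FFFFFFFFF | a=[5] c=[6] d=[0, 2, 3, 4, 1, 7, 8]
truncate(d, 6): bitmap=FFFFFFFF. | a=[5] c=[6] d=[0, 2, 3, 4, 1, 7]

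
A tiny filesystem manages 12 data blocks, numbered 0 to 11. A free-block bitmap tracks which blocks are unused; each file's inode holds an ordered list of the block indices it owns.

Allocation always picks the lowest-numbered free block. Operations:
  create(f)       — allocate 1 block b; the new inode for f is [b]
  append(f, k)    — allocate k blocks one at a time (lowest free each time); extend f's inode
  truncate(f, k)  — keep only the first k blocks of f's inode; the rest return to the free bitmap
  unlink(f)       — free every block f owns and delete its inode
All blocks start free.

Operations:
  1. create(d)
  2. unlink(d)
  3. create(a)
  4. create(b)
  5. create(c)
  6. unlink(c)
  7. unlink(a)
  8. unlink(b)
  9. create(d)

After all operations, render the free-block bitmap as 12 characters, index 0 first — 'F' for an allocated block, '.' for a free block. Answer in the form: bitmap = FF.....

bitmap = F...........

create(d): bitmap=F........... | d=[0]
unlink(d): bitmap=............ | 
create(a): bitmap=F........... | a=[0]
create(b): bitmap=FF.......... | a=[0] b=[1]
create(c): bitmap=FFF......... | a=[0] b=[1] c=[2]
unlink(c): bitmap=FF.......... | a=[0] b=[1]
unlink(a): bitmap=.F.......... | b=[1]
unlink(b): bitmap=............ | 
create(d): bitmap=F........... | d=[0]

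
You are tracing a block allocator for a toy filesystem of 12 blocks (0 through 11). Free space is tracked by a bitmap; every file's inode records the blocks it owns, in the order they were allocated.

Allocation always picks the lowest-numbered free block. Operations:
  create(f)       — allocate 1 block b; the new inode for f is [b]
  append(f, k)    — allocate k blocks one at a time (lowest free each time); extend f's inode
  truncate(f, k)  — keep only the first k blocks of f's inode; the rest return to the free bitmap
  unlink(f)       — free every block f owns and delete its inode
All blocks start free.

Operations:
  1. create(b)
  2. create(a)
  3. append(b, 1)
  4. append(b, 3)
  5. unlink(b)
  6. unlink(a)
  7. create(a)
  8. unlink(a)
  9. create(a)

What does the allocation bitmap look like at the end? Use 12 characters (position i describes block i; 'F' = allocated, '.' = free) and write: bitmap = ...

bitmap = F...........

create(b): bitmap=F........... | b=[0]
create(a): bitmap=FF.......... | a=[1] b=[0]
append(b, 1): bitmap=FFF......... | a=[1] b=[0, 2]
append(b, 3): bitmap=FFFFFF...... | a=[1] b=[0, 2, 3, 4, 5]
unlink(b): bitmap=.F.......... | a=[1]
unlink(a): bitmap=............ | 
create(a): bitmap=F........... | a=[0]
unlink(a): bitmap=............ | 
create(a): bitmap=F........... | a=[0]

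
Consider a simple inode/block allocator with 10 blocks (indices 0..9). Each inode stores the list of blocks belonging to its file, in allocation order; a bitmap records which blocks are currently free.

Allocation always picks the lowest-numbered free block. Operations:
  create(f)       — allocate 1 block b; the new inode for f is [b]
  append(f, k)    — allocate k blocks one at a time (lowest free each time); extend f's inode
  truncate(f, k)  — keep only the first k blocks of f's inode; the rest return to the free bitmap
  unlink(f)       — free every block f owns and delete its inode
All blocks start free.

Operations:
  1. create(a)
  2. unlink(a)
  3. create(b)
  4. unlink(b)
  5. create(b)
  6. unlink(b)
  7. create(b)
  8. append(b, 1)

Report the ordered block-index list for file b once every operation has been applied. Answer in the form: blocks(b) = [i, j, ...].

create(a): bitmap=F......... | a=[0]
unlink(a): bitmap=.......... | 
create(b): bitmap=F......... | b=[0]
unlink(b): bitmap=.......... | 
create(b): bitmap=F......... | b=[0]
unlink(b): bitmap=.......... | 
create(b): bitmap=F......... | b=[0]
append(b, 1): bitmap=FF........ | b=[0, 1]

blocks(b) = [0, 1]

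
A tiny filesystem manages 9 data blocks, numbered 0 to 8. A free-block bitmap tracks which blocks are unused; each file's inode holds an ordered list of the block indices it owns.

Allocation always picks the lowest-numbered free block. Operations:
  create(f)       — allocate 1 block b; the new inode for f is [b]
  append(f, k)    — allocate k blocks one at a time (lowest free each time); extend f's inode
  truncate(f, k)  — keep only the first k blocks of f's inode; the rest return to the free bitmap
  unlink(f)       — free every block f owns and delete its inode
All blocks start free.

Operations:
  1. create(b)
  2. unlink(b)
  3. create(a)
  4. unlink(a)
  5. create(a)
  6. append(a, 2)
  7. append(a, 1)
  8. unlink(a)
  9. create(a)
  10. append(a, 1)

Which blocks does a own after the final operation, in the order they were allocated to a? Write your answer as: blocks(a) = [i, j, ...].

blocks(a) = [0, 1]

  1. create(b)  ⇒  F........  {b→[0]}
  2. unlink(b)  ⇒  .........  {}
  3. create(a)  ⇒  F........  {a→[0]}
  4. unlink(a)  ⇒  .........  {}
  5. create(a)  ⇒  F........  {a→[0]}
  6. append(a, 2)  ⇒  FFF......  {a→[0, 1, 2]}
  7. append(a, 1)  ⇒  FFFF.....  {a→[0, 1, 2, 3]}
  8. unlink(a)  ⇒  .........  {}
  9. create(a)  ⇒  F........  {a→[0]}
  10. append(a, 1)  ⇒  FF.......  {a→[0, 1]}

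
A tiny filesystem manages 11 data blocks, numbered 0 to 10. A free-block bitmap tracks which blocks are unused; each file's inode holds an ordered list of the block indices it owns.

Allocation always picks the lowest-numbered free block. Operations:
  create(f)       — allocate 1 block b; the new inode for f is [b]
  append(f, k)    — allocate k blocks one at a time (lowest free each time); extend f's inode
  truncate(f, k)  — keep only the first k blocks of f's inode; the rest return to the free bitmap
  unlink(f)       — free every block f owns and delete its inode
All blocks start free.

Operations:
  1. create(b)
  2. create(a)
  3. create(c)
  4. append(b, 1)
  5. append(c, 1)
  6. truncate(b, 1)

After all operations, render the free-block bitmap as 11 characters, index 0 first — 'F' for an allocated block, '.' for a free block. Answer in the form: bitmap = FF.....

bitmap = FFF.F......

  1. create(b)  ⇒  F..........  {b→[0]}
  2. create(a)  ⇒  FF.........  {a→[1]; b→[0]}
  3. create(c)  ⇒  FFF........  {a→[1]; b→[0]; c→[2]}
  4. append(b, 1)  ⇒  FFFF.......  {a→[1]; b→[0, 3]; c→[2]}
  5. append(c, 1)  ⇒  FFFFF......  {a→[1]; b→[0, 3]; c→[2, 4]}
  6. truncate(b, 1)  ⇒  FFF.F......  {a→[1]; b→[0]; c→[2, 4]}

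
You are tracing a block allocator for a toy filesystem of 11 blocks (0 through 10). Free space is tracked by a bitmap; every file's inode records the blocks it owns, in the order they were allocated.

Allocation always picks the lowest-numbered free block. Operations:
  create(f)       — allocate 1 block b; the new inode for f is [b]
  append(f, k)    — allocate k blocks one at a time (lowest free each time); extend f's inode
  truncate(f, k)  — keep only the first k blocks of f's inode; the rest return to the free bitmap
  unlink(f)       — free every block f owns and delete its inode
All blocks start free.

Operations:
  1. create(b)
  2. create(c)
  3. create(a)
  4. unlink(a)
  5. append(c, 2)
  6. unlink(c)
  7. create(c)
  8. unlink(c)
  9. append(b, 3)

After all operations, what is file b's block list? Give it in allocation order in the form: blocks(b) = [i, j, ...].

blocks(b) = [0, 1, 2, 3]

after create(b) → b:[0]  free=[F..........]
after create(c) → b:[0], c:[1]  free=[FF.........]
after create(a) → a:[2], b:[0], c:[1]  free=[FFF........]
after unlink(a) → b:[0], c:[1]  free=[FF.........]
after append(c, 2) → b:[0], c:[1, 2, 3]  free=[FFFF.......]
after unlink(c) → b:[0]  free=[F..........]
after create(c) → b:[0], c:[1]  free=[FF.........]
after unlink(c) → b:[0]  free=[F..........]
after append(b, 3) → b:[0, 1, 2, 3]  free=[FFFF.......]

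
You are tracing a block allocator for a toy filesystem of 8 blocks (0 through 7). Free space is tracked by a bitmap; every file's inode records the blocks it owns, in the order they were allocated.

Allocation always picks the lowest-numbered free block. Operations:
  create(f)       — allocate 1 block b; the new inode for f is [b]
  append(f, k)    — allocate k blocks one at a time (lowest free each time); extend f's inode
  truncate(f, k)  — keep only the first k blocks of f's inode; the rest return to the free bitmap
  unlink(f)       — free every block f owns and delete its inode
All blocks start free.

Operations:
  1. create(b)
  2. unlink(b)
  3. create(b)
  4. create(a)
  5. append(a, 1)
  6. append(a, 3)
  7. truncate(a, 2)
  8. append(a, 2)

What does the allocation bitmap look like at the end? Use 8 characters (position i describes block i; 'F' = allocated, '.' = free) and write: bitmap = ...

bitmap = FFFFF...

after create(b) → b:[0]  free=[F.......]
after unlink(b) →   free=[........]
after create(b) → b:[0]  free=[F.......]
after create(a) → a:[1], b:[0]  free=[FF......]
after append(a, 1) → a:[1, 2], b:[0]  free=[FFF.....]
after append(a, 3) → a:[1, 2, 3, 4, 5], b:[0]  free=[FFFFFF..]
after truncate(a, 2) → a:[1, 2], b:[0]  free=[FFF.....]
after append(a, 2) → a:[1, 2, 3, 4], b:[0]  free=[FFFFF...]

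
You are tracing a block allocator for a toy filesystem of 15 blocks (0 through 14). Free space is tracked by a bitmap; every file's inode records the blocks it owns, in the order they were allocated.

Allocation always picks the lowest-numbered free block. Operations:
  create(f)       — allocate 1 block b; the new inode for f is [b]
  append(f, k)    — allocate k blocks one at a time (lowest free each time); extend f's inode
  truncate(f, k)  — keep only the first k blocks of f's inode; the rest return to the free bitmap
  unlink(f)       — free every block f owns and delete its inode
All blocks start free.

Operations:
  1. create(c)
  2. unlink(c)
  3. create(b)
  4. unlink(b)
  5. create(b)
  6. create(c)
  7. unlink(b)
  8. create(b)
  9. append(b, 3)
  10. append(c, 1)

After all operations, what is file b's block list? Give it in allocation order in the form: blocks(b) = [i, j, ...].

blocks(b) = [0, 2, 3, 4]

create(c): bitmap=F.............. | c=[0]
unlink(c): bitmap=............... | 
create(b): bitmap=F.............. | b=[0]
unlink(b): bitmap=............... | 
create(b): bitmap=F.............. | b=[0]
create(c): bitmap=FF............. | b=[0] c=[1]
unlink(b): bitmap=.F............. | c=[1]
create(b): bitmap=FF............. | b=[0] c=[1]
append(b, 3): bitmap=FFFFF.......... | b=[0, 2, 3, 4] c=[1]
append(c, 1): bitmap=FFFFFF......... | b=[0, 2, 3, 4] c=[1, 5]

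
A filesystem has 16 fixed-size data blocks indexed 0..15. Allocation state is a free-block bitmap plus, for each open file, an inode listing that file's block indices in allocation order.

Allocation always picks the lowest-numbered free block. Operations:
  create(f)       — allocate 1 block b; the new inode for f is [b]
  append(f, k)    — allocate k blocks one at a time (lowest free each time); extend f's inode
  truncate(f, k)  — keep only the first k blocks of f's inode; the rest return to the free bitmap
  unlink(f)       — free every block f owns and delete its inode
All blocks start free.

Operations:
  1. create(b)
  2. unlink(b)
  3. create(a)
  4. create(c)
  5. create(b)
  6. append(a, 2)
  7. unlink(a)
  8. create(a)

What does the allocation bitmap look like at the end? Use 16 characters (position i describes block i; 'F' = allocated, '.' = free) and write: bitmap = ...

bitmap = FFF.............

create(b): bitmap=F............... | b=[0]
unlink(b): bitmap=................ | 
create(a): bitmap=F............... | a=[0]
create(c): bitmap=FF.............. | a=[0] c=[1]
create(b): bitmap=FFF............. | a=[0] b=[2] c=[1]
append(a, 2): bitmap=FFFFF........... | a=[0, 3, 4] b=[2] c=[1]
unlink(a): bitmap=.FF............. | b=[2] c=[1]
create(a): bitmap=FFF............. | a=[0] b=[2] c=[1]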